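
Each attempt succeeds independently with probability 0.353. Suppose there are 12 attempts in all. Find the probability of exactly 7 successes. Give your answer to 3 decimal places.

0.061

X ~ Binomial(n=12, p=0.353).
P(X=7) = C(12,7) · p^7 · (1−p)^5
= 792 · 0.000683 · 0.11338 = 0.06133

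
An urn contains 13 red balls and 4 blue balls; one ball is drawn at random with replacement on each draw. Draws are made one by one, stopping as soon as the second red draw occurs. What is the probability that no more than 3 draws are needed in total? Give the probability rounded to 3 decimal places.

0.860

Finishing within 3 draws ⇔ at least 2 successes in the first 3. With X ~ Binomial(3, 0.764706), P(Y ≤ 3) = 1 − P(X ≤ 1).
  k=0: C(3,0)·0.764706^0·0.235294^3 = 0.01303
  k=1: C(3,1)·0.764706^1·0.235294^2 = 0.12701
1 − 0.14004 = 0.85996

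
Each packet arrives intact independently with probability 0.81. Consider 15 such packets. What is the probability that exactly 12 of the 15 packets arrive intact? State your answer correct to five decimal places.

X ~ Binomial(n=15, p=0.81).
P(X=12) = C(15,12) · p^12 · (1−p)^3
= 455 · 0.079766 · 0.006859 = 0.2489387

0.24894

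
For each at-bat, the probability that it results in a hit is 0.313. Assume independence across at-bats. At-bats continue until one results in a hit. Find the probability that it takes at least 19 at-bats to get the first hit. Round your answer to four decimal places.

Y = number of at-bats to the first success; geometric, p = 0.313.
P(Y > 18) = P(first 18 all fail) = (1−p)^18 = 0.001162

0.0012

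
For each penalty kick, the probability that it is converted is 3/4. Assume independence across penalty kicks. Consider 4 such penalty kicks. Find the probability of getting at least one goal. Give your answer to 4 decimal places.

P(at least one) = 1 − P(none) = 1 − (1 − 0.75)^4
= 1 − 0.003906 = 0.996094

0.9961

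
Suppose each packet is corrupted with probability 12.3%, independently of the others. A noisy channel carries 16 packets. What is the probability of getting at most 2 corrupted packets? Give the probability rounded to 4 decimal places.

0.6863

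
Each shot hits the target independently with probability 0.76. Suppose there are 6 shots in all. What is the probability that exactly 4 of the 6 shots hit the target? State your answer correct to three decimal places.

0.288

X ~ Binomial(n=6, p=0.76).
P(X=4) = C(6,4) · p^4 · (1−p)^2
= 15 · 0.33362 · 0.0576 = 0.28825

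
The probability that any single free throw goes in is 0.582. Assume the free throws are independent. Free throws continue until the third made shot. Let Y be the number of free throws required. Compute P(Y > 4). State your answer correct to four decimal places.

Needing more than 4 free throws ⇔ fewer than 3 successes in the first 4. With X ~ Binomial(4, 0.582), P(Y > 4) = P(X ≤ 2).
  k=0: C(4,0)·0.582^0·0.418^4 = 0.030528
  k=1: C(4,1)·0.582^1·0.418^3 = 0.170025
  k=2: C(4,2)·0.582^2·0.418^2 = 0.355099
P(X ≤ 2) = 0.555652

0.5557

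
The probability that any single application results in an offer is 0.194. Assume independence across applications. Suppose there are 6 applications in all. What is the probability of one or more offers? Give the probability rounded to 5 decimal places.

0.72584

P(at least one) = 1 − P(none) = 1 − (1 − 0.194)^6
= 1 − 0.2741639 = 0.7258361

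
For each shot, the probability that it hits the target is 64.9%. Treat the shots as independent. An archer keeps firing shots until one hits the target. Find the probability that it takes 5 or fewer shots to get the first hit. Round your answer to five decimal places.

Y = number of shots to the first success; geometric, p = 0.649.
P(Y ≤ 5) = 1 − (1−p)^5 = 1 − 0.0053276 = 0.9946724

0.99467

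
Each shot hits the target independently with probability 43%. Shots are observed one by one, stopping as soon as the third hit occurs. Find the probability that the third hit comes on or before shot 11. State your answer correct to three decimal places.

Finishing within 11 shots ⇔ at least 3 successes in the first 11. With X ~ Binomial(11, 0.43), P(Y ≤ 11) = 1 − P(X ≤ 2).
  k=0: C(11,0)·0.43^0·0.57^11 = 0.00206
  k=1: C(11,1)·0.43^1·0.57^10 = 0.01712
  k=2: C(11,2)·0.43^2·0.57^9 = 0.06459
1 − 0.08378 = 0.91622

0.916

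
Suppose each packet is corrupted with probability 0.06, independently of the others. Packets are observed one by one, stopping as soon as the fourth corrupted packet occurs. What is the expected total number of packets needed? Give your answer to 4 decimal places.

66.6667

Y = total packets until the fourth success; negative binomial with r=4, p=0.06.
E[Y] = r / p = 4 / 0.06 = 66.666667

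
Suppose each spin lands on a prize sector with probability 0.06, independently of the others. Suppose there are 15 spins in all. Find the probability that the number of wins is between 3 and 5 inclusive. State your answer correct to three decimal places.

0.057

X ~ Binomial(15, 0.06); P(3 ≤ X ≤ 5) = Σ C(15,k) p^k (1−p)^(15−k) over k:
  k=3: C(15,3)·0.06^3·0.94^12 = 0.04677
  k=4: C(15,4)·0.06^4·0.94^11 = 0.00896
  k=5: C(15,5)·0.06^5·0.94^10 = 0.00126
Total = 0.05699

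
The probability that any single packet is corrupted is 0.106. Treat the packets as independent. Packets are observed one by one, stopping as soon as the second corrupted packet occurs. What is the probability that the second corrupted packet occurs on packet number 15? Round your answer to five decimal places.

0.03665

Y = trial on which the second success occurs; negative binomial, r=2, p=0.106.
P(Y=15) = C(14,1) · p^2 · (1−p)^13
= 14 · 0.011236 · 0.23302 = 0.0366545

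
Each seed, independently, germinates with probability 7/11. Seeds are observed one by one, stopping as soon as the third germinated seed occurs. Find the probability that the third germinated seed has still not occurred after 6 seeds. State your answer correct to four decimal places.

Needing more than 6 seeds ⇔ fewer than 3 successes in the first 6. With X ~ Binomial(6, 0.636364), P(Y > 6) = P(X ≤ 2).
  k=0: C(6,0)·0.636364^0·0.363636^6 = 0.002312
  k=1: C(6,1)·0.636364^1·0.363636^5 = 0.024277
  k=2: C(6,2)·0.636364^2·0.363636^4 = 0.106211
P(X ≤ 2) = 0.132800

0.1328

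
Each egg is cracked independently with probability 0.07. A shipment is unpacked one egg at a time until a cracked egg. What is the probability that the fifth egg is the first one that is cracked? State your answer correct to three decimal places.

Geometric (trials to first success), p = 0.07.
P(Y = 5) = (1−p)^4 · p = 0.74805 · 0.07 = 0.05236

0.052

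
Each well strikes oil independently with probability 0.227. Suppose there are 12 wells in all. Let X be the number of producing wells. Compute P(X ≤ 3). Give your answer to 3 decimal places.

X ~ Binomial(12, 0.227); P(X ≤ 3) = Σ C(12,k) p^k (1−p)^(12−k) over k:
  k=0: C(12,0)·0.227^0·0.773^12 = 0.04551
  k=1: C(12,1)·0.227^1·0.773^11 = 0.16039
  k=2: C(12,2)·0.227^2·0.773^10 = 0.25905
  k=3: C(12,3)·0.227^3·0.773^9 = 0.25358
Total = 0.71854

0.719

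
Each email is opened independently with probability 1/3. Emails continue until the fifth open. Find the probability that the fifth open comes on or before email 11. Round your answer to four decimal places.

0.2890

Finishing within 11 emails ⇔ at least 5 successes in the first 11. With X ~ Binomial(11, 0.333333), P(Y ≤ 11) = 1 − P(X ≤ 4).
  k=0: C(11,0)·0.333333^0·0.666667^11 = 0.011561
  k=1: C(11,1)·0.333333^1·0.666667^10 = 0.063586
  k=2: C(11,2)·0.333333^2·0.666667^9 = 0.158964
  k=3: C(11,3)·0.333333^3·0.666667^8 = 0.238446
  k=4: C(11,4)·0.333333^4·0.666667^7 = 0.238446
1 − 0.711003 = 0.288997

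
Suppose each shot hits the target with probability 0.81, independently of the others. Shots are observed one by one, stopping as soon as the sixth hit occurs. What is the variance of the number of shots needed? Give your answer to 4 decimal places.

Y = total shots until the sixth success; negative binomial with r=6, p=0.81.
Var(Y) = r(1−p)/p² = 6·0.19 / 0.81² = 1.737540

1.7375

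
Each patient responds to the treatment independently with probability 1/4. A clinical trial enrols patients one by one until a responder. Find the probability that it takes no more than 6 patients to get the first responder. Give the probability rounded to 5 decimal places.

0.82202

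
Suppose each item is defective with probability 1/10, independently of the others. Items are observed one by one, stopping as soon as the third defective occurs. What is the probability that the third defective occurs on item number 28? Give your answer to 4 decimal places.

0.0252

Y = trial on which the third success occurs; negative binomial, r=3, p=0.10.
P(Y=28) = C(27,2) · p^3 · (1−p)^25
= 351 · 0.001 · 0.07179 = 0.025198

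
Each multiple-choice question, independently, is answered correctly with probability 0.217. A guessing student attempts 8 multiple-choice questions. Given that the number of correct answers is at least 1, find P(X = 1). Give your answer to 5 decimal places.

X ~ Binomial(8, 0.217). Want P(X=1 | X≥1) = P(X=1) / P(X≥1).
P(X=1) = C(8,1)·0.217^1·0.783^7 = 0.3132435
P(X≥1) = 1 − 0.1412844 = 0.8587156
Ratio = 0.3132435 / 0.8587156 = 0.3647814

0.36478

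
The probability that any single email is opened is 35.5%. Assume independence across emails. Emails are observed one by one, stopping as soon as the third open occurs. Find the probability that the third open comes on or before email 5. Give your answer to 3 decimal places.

Finishing within 5 emails ⇔ at least 3 successes in the first 5. With X ~ Binomial(5, 0.355), P(Y ≤ 5) = 1 − P(X ≤ 2).
  k=0: C(5,0)·0.355^0·0.645^5 = 0.11163
  k=1: C(5,1)·0.355^1·0.645^4 = 0.30721
  k=2: C(5,2)·0.355^2·0.645^3 = 0.33817
1 − 0.75702 = 0.24298

0.243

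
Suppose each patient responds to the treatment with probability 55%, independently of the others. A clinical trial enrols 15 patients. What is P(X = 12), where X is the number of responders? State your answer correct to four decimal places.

X ~ Binomial(n=15, p=0.55).
P(X=12) = C(15,12) · p^12 · (1−p)^3
= 455 · 0.00076622 · 0.091125 = 0.031769

0.0318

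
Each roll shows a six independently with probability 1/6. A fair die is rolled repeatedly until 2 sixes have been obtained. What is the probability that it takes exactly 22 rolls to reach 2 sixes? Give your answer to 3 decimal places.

Y = trial on which the second success occurs; negative binomial, r=2, p=0.166667.
P(Y=22) = C(21,1) · p^2 · (1−p)^20
= 21 · 0.027778 · 0.026084 = 0.01522

0.015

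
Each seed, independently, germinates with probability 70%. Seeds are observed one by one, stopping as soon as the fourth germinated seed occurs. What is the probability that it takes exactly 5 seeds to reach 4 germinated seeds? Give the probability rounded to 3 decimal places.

0.288

Y = trial on which the fourth success occurs; negative binomial, r=4, p=0.70.
P(Y=5) = C(4,3) · p^4 · (1−p)^1
= 4 · 0.2401 · 0.3 = 0.28812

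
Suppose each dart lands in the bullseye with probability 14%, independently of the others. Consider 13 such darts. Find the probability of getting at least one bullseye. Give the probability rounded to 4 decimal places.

P(at least one) = 1 − P(none) = 1 − (1 − 0.14)^13
= 1 − 0.140760 = 0.859240

0.8592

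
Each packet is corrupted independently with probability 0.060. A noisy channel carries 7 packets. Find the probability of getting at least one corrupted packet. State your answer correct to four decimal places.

0.3515

P(at least one) = 1 − P(none) = 1 − (1 − 0.06)^7
= 1 − 0.648478 = 0.351522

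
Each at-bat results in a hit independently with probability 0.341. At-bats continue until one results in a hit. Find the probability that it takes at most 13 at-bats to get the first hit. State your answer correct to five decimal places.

0.99558

Y = number of at-bats to the first success; geometric, p = 0.341.
P(Y ≤ 13) = 1 − (1−p)^13 = 1 − 0.0044209 = 0.9955791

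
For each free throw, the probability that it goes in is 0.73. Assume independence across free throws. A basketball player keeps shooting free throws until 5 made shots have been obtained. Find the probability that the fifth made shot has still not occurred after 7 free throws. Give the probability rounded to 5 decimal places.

0.28614

Needing more than 7 free throws ⇔ fewer than 5 successes in the first 7. With X ~ Binomial(7, 0.73), P(Y > 7) = P(X ≤ 4).
  k=0: C(7,0)·0.73^0·0.27^7 = 0.0001046
  k=1: C(7,1)·0.73^1·0.27^6 = 0.0019797
  k=2: C(7,2)·0.73^2·0.27^5 = 0.0160577
  k=3: C(7,3)·0.73^3·0.27^4 = 0.0723589
  k=4: C(7,4)·0.73^4·0.27^3 = 0.1956369
P(X ≤ 4) = 0.2861378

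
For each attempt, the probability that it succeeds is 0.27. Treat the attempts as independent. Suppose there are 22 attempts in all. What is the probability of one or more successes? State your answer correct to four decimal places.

0.9990

P(at least one) = 1 − P(none) = 1 − (1 − 0.27)^22
= 1 − 0.000984 = 0.999016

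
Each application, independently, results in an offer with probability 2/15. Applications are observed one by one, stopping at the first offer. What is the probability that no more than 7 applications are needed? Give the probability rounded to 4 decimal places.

Y = number of applications to the first success; geometric, p = 0.133333.
P(Y ≤ 7) = 1 − (1−p)^7 = 1 − 0.367252 = 0.632748

0.6327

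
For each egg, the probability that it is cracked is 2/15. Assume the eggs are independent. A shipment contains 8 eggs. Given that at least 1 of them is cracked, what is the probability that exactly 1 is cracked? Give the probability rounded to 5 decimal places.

0.57463

X ~ Binomial(8, 0.133333). Want P(X=1 | X≥1) = P(X=1) / P(X≥1).
P(X=1) = C(8,1)·0.133333^1·0.866667^7 = 0.3917359
P(X≥1) = 1 − 0.3182854 = 0.6817146
Ratio = 0.3917359 / 0.6817146 = 0.5746333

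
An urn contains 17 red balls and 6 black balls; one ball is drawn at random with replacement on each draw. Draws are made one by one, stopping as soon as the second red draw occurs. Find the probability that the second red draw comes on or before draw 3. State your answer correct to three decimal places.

Finishing within 3 draws ⇔ at least 2 successes in the first 3. With X ~ Binomial(3, 0.739130), P(Y ≤ 3) = 1 − P(X ≤ 1).
  k=0: C(3,0)·0.739130^0·0.260870^3 = 0.01775
  k=1: C(3,1)·0.739130^1·0.260870^2 = 0.15090
1 − 0.16865 = 0.83135

0.831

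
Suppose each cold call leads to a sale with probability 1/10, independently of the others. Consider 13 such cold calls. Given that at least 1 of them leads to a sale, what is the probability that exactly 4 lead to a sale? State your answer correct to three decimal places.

X ~ Binomial(13, 0.10). Want P(X=4 | X≥1) = P(X=4) / P(X≥1).
P(X=4) = C(13,4)·0.10^4·0.90^9 = 0.02770
P(X≥1) = 1 − 0.25419 = 0.74581
Ratio = 0.02770 / 0.74581 = 0.03714

0.037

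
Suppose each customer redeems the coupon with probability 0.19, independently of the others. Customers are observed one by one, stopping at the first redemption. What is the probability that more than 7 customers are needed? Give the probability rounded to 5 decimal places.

Y = number of customers to the first success; geometric, p = 0.19.
P(Y > 7) = P(first 7 all fail) = (1−p)^7 = 0.2287679

0.22877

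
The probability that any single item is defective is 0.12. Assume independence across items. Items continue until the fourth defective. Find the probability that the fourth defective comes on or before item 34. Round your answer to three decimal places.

0.595

Finishing within 34 items ⇔ at least 4 successes in the first 34. With X ~ Binomial(34, 0.12), P(Y ≤ 34) = 1 − P(X ≤ 3).
  k=0: C(34,0)·0.12^0·0.88^34 = 0.01295
  k=1: C(34,1)·0.12^1·0.88^33 = 0.06006
  k=2: C(34,2)·0.12^2·0.88^32 = 0.13514
  k=3: C(34,3)·0.12^3·0.88^31 = 0.19656
1 − 0.40471 = 0.59529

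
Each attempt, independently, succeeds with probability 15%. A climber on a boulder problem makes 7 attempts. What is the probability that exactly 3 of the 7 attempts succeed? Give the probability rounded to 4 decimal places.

X ~ Binomial(n=7, p=0.15).
P(X=3) = C(7,3) · p^3 · (1−p)^4
= 35 · 0.003375 · 0.52201 = 0.061662

0.0617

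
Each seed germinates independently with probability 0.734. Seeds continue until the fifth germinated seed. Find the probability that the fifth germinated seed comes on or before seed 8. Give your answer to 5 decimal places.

0.86287

Finishing within 8 seeds ⇔ at least 5 successes in the first 8. With X ~ Binomial(8, 0.734), P(Y ≤ 8) = 1 − P(X ≤ 4).
  k=0: C(8,0)·0.734^0·0.266^8 = 0.0000251
  k=1: C(8,1)·0.734^1·0.266^7 = 0.0005533
  k=2: C(8,2)·0.734^2·0.266^6 = 0.0053437
  k=3: C(8,3)·0.734^3·0.266^5 = 0.0294907
  k=4: C(8,4)·0.734^4·0.266^4 = 0.1017206
1 − 0.1371333 = 0.8628667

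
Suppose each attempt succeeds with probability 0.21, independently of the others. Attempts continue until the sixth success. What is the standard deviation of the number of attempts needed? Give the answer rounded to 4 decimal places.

10.3674

Y = total attempts until the sixth success; negative binomial with r=6, p=0.21.
SD(Y) = √[r(1−p)/p²] = √(107.482993) = 10.367401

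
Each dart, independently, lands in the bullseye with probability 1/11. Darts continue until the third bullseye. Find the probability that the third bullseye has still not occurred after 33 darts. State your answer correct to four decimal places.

Needing more than 33 darts ⇔ fewer than 3 successes in the first 33. With X ~ Binomial(33, 0.090909), P(Y > 33) = P(X ≤ 2).
  k=0: C(33,0)·0.090909^0·0.909091^33 = 0.043057
  k=1: C(33,1)·0.090909^1·0.909091^32 = 0.142087
  k=2: C(33,2)·0.090909^2·0.909091^31 = 0.227340
P(X ≤ 2) = 0.412484

0.4125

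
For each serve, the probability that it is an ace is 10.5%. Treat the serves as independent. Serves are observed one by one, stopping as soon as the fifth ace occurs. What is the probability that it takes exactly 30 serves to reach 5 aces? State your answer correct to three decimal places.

0.019

Y = trial on which the fifth success occurs; negative binomial, r=5, p=0.105.
P(Y=30) = C(29,4) · p^5 · (1−p)^25
= 23751 · 1.2763e-05 · 0.062456 = 0.01893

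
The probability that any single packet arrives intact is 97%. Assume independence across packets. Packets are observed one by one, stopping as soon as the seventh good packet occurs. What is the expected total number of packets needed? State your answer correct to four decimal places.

7.2165

Y = total packets until the seventh success; negative binomial with r=7, p=0.97.
E[Y] = r / p = 7 / 0.97 = 7.216495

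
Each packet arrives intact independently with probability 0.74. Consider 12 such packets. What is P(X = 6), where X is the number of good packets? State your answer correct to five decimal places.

X ~ Binomial(n=12, p=0.74).
P(X=6) = C(12,6) · p^6 · (1−p)^6
= 924 · 0.16421 · 0.00030892 = 0.0468708

0.04687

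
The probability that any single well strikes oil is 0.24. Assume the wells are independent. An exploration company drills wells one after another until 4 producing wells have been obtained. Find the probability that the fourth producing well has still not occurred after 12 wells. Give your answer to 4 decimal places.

0.6795

Needing more than 12 wells ⇔ fewer than 4 successes in the first 12. With X ~ Binomial(12, 0.24), P(Y > 12) = P(X ≤ 3).
  k=0: C(12,0)·0.24^0·0.76^12 = 0.037133
  k=1: C(12,1)·0.24^1·0.76^11 = 0.140716
  k=2: C(12,2)·0.24^2·0.76^10 = 0.244401
  k=3: C(12,3)·0.24^3·0.76^9 = 0.257264
P(X ≤ 3) = 0.679513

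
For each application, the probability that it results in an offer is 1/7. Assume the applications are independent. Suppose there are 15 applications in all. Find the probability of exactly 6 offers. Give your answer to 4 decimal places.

X ~ Binomial(n=15, p=0.142857).
P(X=6) = C(15,6) · p^6 · (1−p)^9
= 5005 · 8.4999e-06 · 0.24973 = 0.010624

0.0106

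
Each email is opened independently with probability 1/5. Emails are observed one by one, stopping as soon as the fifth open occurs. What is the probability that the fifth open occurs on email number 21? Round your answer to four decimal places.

0.0436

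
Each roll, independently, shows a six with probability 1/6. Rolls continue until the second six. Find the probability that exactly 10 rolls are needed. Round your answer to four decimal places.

Y = trial on which the second success occurs; negative binomial, r=2, p=0.166667.
P(Y=10) = C(9,1) · p^2 · (1−p)^8
= 9 · 0.027778 · 0.23257 = 0.058142

0.0581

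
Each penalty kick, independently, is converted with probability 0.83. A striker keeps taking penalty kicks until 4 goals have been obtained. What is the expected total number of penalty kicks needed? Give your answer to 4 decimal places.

Y = total penalty kicks until the fourth success; negative binomial with r=4, p=0.83.
E[Y] = r / p = 4 / 0.83 = 4.819277

4.8193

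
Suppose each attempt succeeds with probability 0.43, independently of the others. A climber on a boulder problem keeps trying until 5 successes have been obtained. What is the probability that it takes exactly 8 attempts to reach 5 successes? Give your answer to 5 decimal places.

0.09529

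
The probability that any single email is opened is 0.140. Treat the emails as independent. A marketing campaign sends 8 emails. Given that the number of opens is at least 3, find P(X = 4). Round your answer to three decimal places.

X ~ Binomial(8, 0.14). Want P(X=4 | X≥3) = P(X=4) / P(X≥3).
P(X=4) = C(8,4)·0.14^4·0.86^4 = 0.01471
P(X≥3) = 1 − 0.29922 − 0.38968 − 0.22203 = 0.08908
Ratio = 0.01471 / 0.08908 = 0.16514

0.165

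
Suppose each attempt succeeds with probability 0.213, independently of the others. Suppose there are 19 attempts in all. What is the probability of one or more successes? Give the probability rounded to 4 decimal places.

P(at least one) = 1 − P(none) = 1 − (1 − 0.213)^19
= 1 − 0.010556 = 0.989444

0.9894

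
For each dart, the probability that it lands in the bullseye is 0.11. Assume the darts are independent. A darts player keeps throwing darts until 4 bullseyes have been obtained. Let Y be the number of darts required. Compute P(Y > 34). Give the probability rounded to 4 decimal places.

Needing more than 34 darts ⇔ fewer than 4 successes in the first 34. With X ~ Binomial(34, 0.11), P(Y > 34) = P(X ≤ 3).
  k=0: C(34,0)·0.11^0·0.89^34 = 0.019022
  k=1: C(34,1)·0.11^1·0.89^33 = 0.079936
  k=2: C(34,2)·0.11^2·0.89^32 = 0.163015
  k=3: C(34,3)·0.11^3·0.89^31 = 0.214912
P(X ≤ 3) = 0.476885

0.4769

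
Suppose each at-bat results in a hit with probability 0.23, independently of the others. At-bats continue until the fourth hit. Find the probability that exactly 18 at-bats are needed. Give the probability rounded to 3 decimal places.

0.049

Y = trial on which the fourth success occurs; negative binomial, r=4, p=0.23.
P(Y=18) = C(17,3) · p^4 · (1−p)^14
= 680 · 0.0027984 · 0.025756 = 0.04901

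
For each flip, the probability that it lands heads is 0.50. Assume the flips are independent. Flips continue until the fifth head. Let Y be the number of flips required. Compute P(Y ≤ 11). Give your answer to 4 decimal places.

0.7256

Finishing within 11 flips ⇔ at least 5 successes in the first 11. With X ~ Binomial(11, 0.50), P(Y ≤ 11) = 1 − P(X ≤ 4).
  k=0: C(11,0)·0.50^0·0.50^11 = 0.000488
  k=1: C(11,1)·0.50^1·0.50^10 = 0.005371
  k=2: C(11,2)·0.50^2·0.50^9 = 0.026855
  k=3: C(11,3)·0.50^3·0.50^8 = 0.080566
  k=4: C(11,4)·0.50^4·0.50^7 = 0.161133
1 − 0.274414 = 0.725586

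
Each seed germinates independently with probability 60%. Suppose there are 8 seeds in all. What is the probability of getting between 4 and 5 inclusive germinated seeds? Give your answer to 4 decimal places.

0.5109

X ~ Binomial(8, 0.60); P(4 ≤ X ≤ 5) = Σ C(8,k) p^k (1−p)^(8−k) over k:
  k=4: C(8,4)·0.60^4·0.40^4 = 0.232243
  k=5: C(8,5)·0.60^5·0.40^3 = 0.278692
Total = 0.510935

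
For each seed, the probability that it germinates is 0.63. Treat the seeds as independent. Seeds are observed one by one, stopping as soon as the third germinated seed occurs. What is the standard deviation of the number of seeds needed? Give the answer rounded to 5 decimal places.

Y = total seeds until the third success; negative binomial with r=3, p=0.63.
SD(Y) = √[r(1−p)/p²] = √(2.7966742) = 1.6723260

1.67233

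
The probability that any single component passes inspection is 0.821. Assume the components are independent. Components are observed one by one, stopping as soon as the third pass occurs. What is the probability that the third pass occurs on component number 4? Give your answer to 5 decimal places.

0.29717

Y = trial on which the third success occurs; negative binomial, r=3, p=0.821.
P(Y=4) = C(3,2) · p^3 · (1−p)^1
= 3 · 0.55339 · 0.179 = 0.2971692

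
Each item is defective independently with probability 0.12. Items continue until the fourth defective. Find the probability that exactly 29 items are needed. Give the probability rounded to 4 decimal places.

0.0278

Y = trial on which the fourth success occurs; negative binomial, r=4, p=0.12.
P(Y=29) = C(28,3) · p^4 · (1−p)^25
= 3276 · 0.00020736 · 0.040932 = 0.027806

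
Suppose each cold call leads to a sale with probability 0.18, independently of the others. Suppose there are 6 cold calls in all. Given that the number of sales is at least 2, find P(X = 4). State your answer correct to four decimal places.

0.0358

X ~ Binomial(6, 0.18). Want P(X=4 | X≥2) = P(X=4) / P(X≥2).
P(X=4) = C(6,4)·0.18^4·0.82^2 = 0.010588
P(X≥2) = 1 − 0.304007 − 0.400399 = 0.295594
Ratio = 0.010588 / 0.295594 = 0.035819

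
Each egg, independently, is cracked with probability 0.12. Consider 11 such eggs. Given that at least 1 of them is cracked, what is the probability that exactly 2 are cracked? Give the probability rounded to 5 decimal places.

X ~ Binomial(11, 0.12). Want P(X=2 | X≥1) = P(X=2) / P(X≥1).
P(X=2) = C(11,2)·0.12^2·0.88^9 = 0.2506509
P(X≥1) = 1 − 0.2450809 = 0.7549191
Ratio = 0.2506509 / 0.7549191 = 0.3320235

0.33202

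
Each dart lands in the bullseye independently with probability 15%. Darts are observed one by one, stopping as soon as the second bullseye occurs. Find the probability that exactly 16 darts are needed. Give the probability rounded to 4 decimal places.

0.0347

Y = trial on which the second success occurs; negative binomial, r=2, p=0.15.
P(Y=16) = C(15,1) · p^2 · (1−p)^14
= 15 · 0.0225 · 0.10277 = 0.034685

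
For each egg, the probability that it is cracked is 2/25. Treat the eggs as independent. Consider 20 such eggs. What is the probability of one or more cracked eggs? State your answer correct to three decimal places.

0.811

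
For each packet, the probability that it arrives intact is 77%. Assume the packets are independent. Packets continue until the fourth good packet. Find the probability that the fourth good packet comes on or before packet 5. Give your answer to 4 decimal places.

0.6749

Finishing within 5 packets ⇔ at least 4 successes in the first 5. With X ~ Binomial(5, 0.77), P(Y ≤ 5) = 1 − P(X ≤ 3).
  k=0: C(5,0)·0.77^0·0.23^5 = 0.000644
  k=1: C(5,1)·0.77^1·0.23^4 = 0.010774
  k=2: C(5,2)·0.77^2·0.23^3 = 0.072138
  k=3: C(5,3)·0.77^3·0.23^2 = 0.241506
1 − 0.325062 = 0.674938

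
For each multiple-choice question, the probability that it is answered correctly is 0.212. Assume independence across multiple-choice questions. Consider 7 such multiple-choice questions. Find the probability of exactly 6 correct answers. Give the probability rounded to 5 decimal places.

X ~ Binomial(n=7, p=0.212).
P(X=6) = C(7,6) · p^6 · (1−p)^1
= 7 · 9.0785e-05 · 0.788 = 0.0005008

0.00050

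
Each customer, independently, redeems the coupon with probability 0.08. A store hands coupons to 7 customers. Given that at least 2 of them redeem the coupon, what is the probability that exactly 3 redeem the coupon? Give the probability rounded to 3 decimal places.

0.125

X ~ Binomial(7, 0.08). Want P(X=3 | X≥2) = P(X=3) / P(X≥2).
P(X=3) = C(7,3)·0.08^3·0.92^4 = 0.01284
P(X≥2) = 1 − 0.55785 − 0.33956 = 0.10259
Ratio = 0.01284 / 0.10259 = 0.12513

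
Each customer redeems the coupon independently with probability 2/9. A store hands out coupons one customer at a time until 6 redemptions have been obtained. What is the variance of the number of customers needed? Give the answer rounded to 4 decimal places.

Y = total customers until the sixth success; negative binomial with r=6, p=0.222222.
Var(Y) = r(1−p)/p² = 6·0.777778 / 0.222222² = 94.500000

94.5000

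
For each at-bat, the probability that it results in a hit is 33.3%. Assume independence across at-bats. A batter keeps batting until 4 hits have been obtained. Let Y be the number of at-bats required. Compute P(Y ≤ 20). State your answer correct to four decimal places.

Finishing within 20 at-bats ⇔ at least 4 successes in the first 20. With X ~ Binomial(20, 0.333), P(Y ≤ 20) = 1 − P(X ≤ 3).
  k=0: C(20,0)·0.333^0·0.667^20 = 0.000304
  k=1: C(20,1)·0.333^1·0.667^19 = 0.003033
  k=2: C(20,2)·0.333^2·0.667^18 = 0.014385
  k=3: C(20,3)·0.333^3·0.667^17 = 0.043090
1 − 0.060812 = 0.939188

0.9392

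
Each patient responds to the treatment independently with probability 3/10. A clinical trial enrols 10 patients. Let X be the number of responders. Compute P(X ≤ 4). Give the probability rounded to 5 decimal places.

0.84973

X ~ Binomial(10, 0.30); P(X ≤ 4) = Σ C(10,k) p^k (1−p)^(10−k) over k:
  k=0: C(10,0)·0.30^0·0.70^10 = 0.0282475
  k=1: C(10,1)·0.30^1·0.70^9 = 0.1210608
  k=2: C(10,2)·0.30^2·0.70^8 = 0.2334744
  k=3: C(10,3)·0.30^3·0.70^7 = 0.2668279
  k=4: C(10,4)·0.30^4·0.70^6 = 0.2001209
Total = 0.8497317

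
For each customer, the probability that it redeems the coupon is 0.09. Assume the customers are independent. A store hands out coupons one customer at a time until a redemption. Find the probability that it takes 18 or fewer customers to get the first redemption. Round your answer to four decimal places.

0.8169

Y = number of customers to the first success; geometric, p = 0.09.
P(Y ≤ 18) = 1 − (1−p)^18 = 1 − 0.183124 = 0.816876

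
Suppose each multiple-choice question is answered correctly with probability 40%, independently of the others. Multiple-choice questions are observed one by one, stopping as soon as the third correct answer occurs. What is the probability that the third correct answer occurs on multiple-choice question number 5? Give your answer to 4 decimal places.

0.1382

Y = trial on which the third success occurs; negative binomial, r=3, p=0.40.
P(Y=5) = C(4,2) · p^3 · (1−p)^2
= 6 · 0.064 · 0.36 = 0.138240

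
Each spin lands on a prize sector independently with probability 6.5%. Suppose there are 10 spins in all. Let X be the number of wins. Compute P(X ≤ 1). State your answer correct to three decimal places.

X ~ Binomial(10, 0.065); P(X ≤ 1) = Σ C(10,k) p^k (1−p)^(10−k) over k:
  k=0: C(10,0)·0.065^0·0.935^10 = 0.51064
  k=1: C(10,1)·0.065^1·0.935^9 = 0.35499
Total = 0.86563

0.866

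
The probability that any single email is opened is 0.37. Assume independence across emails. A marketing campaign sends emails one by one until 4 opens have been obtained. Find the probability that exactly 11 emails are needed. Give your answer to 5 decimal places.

0.08859

Y = trial on which the fourth success occurs; negative binomial, r=4, p=0.37.
P(Y=11) = C(10,3) · p^4 · (1−p)^7
= 120 · 0.018742 · 0.03939 = 0.0885874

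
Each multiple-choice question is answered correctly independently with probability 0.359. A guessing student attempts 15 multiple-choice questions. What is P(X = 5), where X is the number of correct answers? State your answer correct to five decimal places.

0.20970

X ~ Binomial(n=15, p=0.359).
P(X=5) = C(15,5) · p^5 · (1−p)^10
= 3003 · 0.0059631 · 0.011711 = 0.2097046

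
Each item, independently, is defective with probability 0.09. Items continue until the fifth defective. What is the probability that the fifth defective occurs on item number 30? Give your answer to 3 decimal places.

0.013

Y = trial on which the fifth success occurs; negative binomial, r=5, p=0.09.
P(Y=30) = C(29,4) · p^5 · (1−p)^25
= 23751 · 5.9049e-06 · 0.094631 = 0.01327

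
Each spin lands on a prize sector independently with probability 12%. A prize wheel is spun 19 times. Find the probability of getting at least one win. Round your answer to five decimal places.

0.91186

P(at least one) = 1 − P(none) = 1 − (1 − 0.12)^19
= 1 − 0.0881395 = 0.9118605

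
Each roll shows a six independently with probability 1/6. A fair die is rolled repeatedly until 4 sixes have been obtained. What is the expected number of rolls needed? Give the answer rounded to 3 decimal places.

24.000

Y = total rolls until the fourth success; negative binomial with r=4, p=0.166667.
E[Y] = r / p = 4 / 0.166667 = 24.00000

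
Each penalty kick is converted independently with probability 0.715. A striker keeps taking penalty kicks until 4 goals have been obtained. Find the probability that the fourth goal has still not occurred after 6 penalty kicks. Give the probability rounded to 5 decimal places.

0.22843

Needing more than 6 penalty kicks ⇔ fewer than 4 successes in the first 6. With X ~ Binomial(6, 0.715), P(Y > 6) = P(X ≤ 3).
  k=0: C(6,0)·0.715^0·0.285^6 = 0.0005359
  k=1: C(6,1)·0.715^1·0.285^5 = 0.0080664
  k=2: C(6,2)·0.715^2·0.285^4 = 0.0505921
  k=3: C(6,3)·0.715^3·0.285^3 = 0.1692321
P(X ≤ 3) = 0.2284265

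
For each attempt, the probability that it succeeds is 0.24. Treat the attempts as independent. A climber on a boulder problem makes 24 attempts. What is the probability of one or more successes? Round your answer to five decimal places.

0.99862

P(at least one) = 1 − P(none) = 1 − (1 − 0.24)^24
= 1 − 0.0013789 = 0.9986211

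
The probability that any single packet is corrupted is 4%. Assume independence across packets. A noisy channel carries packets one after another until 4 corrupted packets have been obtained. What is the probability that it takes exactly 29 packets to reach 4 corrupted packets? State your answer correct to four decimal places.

0.0030

Y = trial on which the fourth success occurs; negative binomial, r=4, p=0.04.
P(Y=29) = C(28,3) · p^4 · (1−p)^25
= 3276 · 2.56e-06 · 0.3604 = 0.003022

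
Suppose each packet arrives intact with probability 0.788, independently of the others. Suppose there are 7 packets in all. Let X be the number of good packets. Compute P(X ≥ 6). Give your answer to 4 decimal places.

0.5440

X ~ Binomial(7, 0.788); P(X ≥ 6) = Σ C(7,k) p^k (1−p)^(7−k) over k:
  k=6: C(7,6)·0.788^6·0.212^1 = 0.355297
  k=7: C(7,7)·0.788^7·0.212^0 = 0.188662
Total = 0.543958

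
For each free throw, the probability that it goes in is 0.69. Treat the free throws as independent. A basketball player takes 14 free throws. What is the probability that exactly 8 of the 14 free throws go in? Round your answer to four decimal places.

0.1369

X ~ Binomial(n=14, p=0.69).
P(X=8) = C(14,8) · p^8 · (1−p)^6
= 3003 · 0.05138 · 0.0008875 = 0.136936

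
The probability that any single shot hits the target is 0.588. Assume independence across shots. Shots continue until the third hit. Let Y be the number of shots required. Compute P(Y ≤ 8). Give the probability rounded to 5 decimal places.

0.94234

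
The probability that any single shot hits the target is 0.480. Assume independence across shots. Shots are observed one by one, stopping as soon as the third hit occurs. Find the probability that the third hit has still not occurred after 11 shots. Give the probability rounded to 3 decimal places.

0.044

Needing more than 11 shots ⇔ fewer than 3 successes in the first 11. With X ~ Binomial(11, 0.48), P(Y > 11) = P(X ≤ 2).
  k=0: C(11,0)·0.48^0·0.52^11 = 0.00075
  k=1: C(11,1)·0.48^1·0.52^10 = 0.00763
  k=2: C(11,2)·0.48^2·0.52^9 = 0.03523
P(X ≤ 2) = 0.04361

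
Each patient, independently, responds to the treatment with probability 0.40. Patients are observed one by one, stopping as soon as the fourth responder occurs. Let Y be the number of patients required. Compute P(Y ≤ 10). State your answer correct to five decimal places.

Finishing within 10 patients ⇔ at least 4 successes in the first 10. With X ~ Binomial(10, 0.40), P(Y ≤ 10) = 1 − P(X ≤ 3).
  k=0: C(10,0)·0.40^0·0.60^10 = 0.0060466
  k=1: C(10,1)·0.40^1·0.60^9 = 0.0403108
  k=2: C(10,2)·0.40^2·0.60^8 = 0.1209324
  k=3: C(10,3)·0.40^3·0.60^7 = 0.2149908
1 − 0.3822806 = 0.6177194

0.61772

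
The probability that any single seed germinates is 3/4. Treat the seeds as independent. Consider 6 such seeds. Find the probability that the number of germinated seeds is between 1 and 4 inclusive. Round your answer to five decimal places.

0.46582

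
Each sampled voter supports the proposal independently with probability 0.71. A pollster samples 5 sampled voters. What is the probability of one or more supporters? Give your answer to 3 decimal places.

0.998

P(at least one) = 1 − P(none) = 1 − (1 − 0.71)^5
= 1 − 0.00205 = 0.99795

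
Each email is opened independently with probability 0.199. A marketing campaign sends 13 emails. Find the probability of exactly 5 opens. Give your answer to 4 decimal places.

X ~ Binomial(n=13, p=0.199).
P(X=5) = C(13,5) · p^5 · (1−p)^8
= 1287 · 0.00031208 · 0.16946 = 0.068062

0.0681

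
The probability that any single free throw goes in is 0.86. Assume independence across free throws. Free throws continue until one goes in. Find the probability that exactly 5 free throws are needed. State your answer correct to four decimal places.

0.0003

Geometric (trials to first success), p = 0.86.
P(Y = 5) = (1−p)^4 · p = 0.00038416 · 0.86 = 0.000330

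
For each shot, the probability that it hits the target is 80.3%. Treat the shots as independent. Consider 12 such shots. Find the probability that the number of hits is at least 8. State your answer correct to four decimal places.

0.9314

X ~ Binomial(12, 0.803); P(X ≥ 8) = Σ C(12,k) p^k (1−p)^(12−k) over k:
  k=8: C(12,8)·0.803^8·0.197^4 = 0.128883
  k=9: C(12,9)·0.803^9·0.197^3 = 0.233486
  k=10: C(12,10)·0.803^10·0.197^2 = 0.285517
  k=11: C(12,11)·0.803^11·0.197^1 = 0.211601
  k=12: C(12,12)·0.803^12·0.197^0 = 0.071876
Total = 0.931364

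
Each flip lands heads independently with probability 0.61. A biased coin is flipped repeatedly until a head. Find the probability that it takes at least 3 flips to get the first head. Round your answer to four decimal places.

0.1521

Y = number of flips to the first success; geometric, p = 0.61.
P(Y > 2) = P(first 2 all fail) = (1−p)^2 = 0.152100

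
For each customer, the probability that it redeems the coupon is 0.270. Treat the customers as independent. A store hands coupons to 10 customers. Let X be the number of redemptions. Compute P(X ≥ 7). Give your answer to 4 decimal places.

0.0056

X ~ Binomial(10, 0.27); P(X ≥ 7) = Σ C(10,k) p^k (1−p)^(10−k) over k:
  k=7: C(10,7)·0.27^7·0.73^3 = 0.004883
  k=8: C(10,8)·0.27^8·0.73^2 = 0.000677
  k=9: C(10,9)·0.27^9·0.73^1 = 0.000056
  k=10: C(10,10)·0.27^10·0.73^0 = 0.000002
Total = 0.005618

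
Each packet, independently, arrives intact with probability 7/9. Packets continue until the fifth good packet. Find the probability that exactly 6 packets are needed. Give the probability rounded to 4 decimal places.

0.3163

Y = trial on which the fifth success occurs; negative binomial, r=5, p=0.777778.
P(Y=6) = C(5,4) · p^5 · (1−p)^1
= 5 · 0.28463 · 0.22222 = 0.316253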